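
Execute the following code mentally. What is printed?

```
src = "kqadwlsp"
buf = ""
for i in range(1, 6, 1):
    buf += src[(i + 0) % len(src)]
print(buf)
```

i=1: add src[1]='q' → 'q'
i=2: add src[2]='a' → 'qa'
i=3: add src[3]='d' → 'qad'
i=4: add src[4]='w' → 'qadw'
i=5: add src[5]='l' → 'qadwl'

qadwl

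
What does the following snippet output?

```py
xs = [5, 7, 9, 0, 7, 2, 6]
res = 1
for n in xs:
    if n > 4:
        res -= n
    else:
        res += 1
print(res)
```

n=5: >4, res = 1-5 = -4
n=7: >4, res = (-4)-7 = -11
n=9: >4, res = (-11)-9 = -20
n=0: not >4, res = (-20)+1 = -19
n=7: >4, res = (-19)-7 = -26
n=2: not >4, res = (-26)+1 = -25
n=6: >4, res = (-25)-6 = -31

-31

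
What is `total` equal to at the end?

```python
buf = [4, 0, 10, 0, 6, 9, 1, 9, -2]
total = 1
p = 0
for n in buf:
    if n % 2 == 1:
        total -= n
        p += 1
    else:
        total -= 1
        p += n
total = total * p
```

-504

n=4: not odd, total = 1-1 = 0; p=4
n=0: not odd, total = 0-1 = -1; p=4
n=10: not odd, total = (-1)-1 = -2; p=14
n=0: not odd, total = (-2)-1 = -3; p=14
n=6: not odd, total = (-3)-1 = -4; p=20
n=9: odd, total = (-4)-9 = -13; p=21
n=1: odd, total = (-13)-1 = -14; p=22
n=9: odd, total = (-14)-9 = -23; p=23
n=-2: not odd, total = (-23)-1 = -24; p=21
total*p = (-24)*21 = -504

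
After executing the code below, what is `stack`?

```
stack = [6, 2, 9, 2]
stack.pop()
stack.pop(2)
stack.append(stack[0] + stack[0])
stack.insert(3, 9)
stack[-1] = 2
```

pop() removes 2 → [6, 2, 9]
pop(2) removes 9 → [6, 2]
append stack[0]+stack[0] = 6+6 = 12 → [6, 2, 12]
insert 9 at 3 → [6, 2, 12, 9]
stack[-1] = 2 → [6, 2, 12, 2]

[6, 2, 12, 2]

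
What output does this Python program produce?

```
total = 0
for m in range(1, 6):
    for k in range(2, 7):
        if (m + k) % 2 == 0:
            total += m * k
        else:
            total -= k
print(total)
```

92

m=1,k=2: odd sum, total = 0-2 = -2
m=1,k=3: even sum, total = (-2)+3 = 1
m=1,k=4: odd sum, total = 1-4 = -3
m=1,k=5: even sum, total = (-3)+5 = 2
m=1,k=6: odd sum, total = 2-6 = -4
m=2,k=2: even sum, total = (-4)+4 = 0
m=2,k=3: odd sum, total = 0-3 = -3
m=2,k=4: even sum, total = (-3)+8 = 5
m=2,k=5: odd sum, total = 5-5 = 0
m=2,k=6: even sum, total = 0+12 = 12
m=3,k=2: odd sum, total = 12-2 = 10
m=3,k=3: even sum, total = 10+9 = 19
m=3,k=4: odd sum, total = 19-4 = 15
m=3,k=5: even sum, total = 15+15 = 30
m=3,k=6: odd sum, total = 30-6 = 24
m=4,k=2: even sum, total = 24+8 = 32
m=4,k=3: odd sum, total = 32-3 = 29
m=4,k=4: even sum, total = 29+16 = 45
m=4,k=5: odd sum, total = 45-5 = 40
m=4,k=6: even sum, total = 40+24 = 64
m=5,k=2: odd sum, total = 64-2 = 62
m=5,k=3: even sum, total = 62+15 = 77
m=5,k=4: odd sum, total = 77-4 = 73
m=5,k=5: even sum, total = 73+25 = 98
m=5,k=6: odd sum, total = 98-6 = 92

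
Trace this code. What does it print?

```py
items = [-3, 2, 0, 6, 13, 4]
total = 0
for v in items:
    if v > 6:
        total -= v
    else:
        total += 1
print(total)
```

-8

v=-3: not >6, total = 0+1 = 1
v=2: not >6, total = 1+1 = 2
v=0: not >6, total = 2+1 = 3
v=6: not >6, total = 3+1 = 4
v=13: >6, total = 4-13 = -9
v=4: not >6, total = (-9)+1 = -8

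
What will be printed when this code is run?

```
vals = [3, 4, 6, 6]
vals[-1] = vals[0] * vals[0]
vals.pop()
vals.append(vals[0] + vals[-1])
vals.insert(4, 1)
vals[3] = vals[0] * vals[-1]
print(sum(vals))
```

17

vals[-1] = vals[0]*vals[0] = 3*3 = 9 → [3, 4, 6, 9]
pop() removes 9 → [3, 4, 6]
append vals[0]+vals[-1] = 3+6 = 9 → [3, 4, 6, 9]
insert 1 at 4 → [3, 4, 6, 9, 1]
vals[3] = vals[0]*vals[-1] = 3*1 = 3 → [3, 4, 6, 3, 1]
sum = 17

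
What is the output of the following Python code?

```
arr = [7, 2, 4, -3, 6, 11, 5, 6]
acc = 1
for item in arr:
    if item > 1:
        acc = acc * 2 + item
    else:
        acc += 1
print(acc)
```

828

item=7: >1, acc = 1*2+7 = 9
item=2: >1, acc = 9*2+2 = 20
item=4: >1, acc = 20*2+4 = 44
item=-3: not >1, acc = 44+1 = 45
item=6: >1, acc = 45*2+6 = 96
item=11: >1, acc = 96*2+11 = 203
item=5: >1, acc = 203*2+5 = 411
item=6: >1, acc = 411*2+6 = 828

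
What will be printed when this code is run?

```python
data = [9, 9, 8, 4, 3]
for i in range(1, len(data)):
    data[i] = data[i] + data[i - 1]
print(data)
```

[9, 18, 26, 30, 33]

i=1: data[1] = 9+9 = 18 → [9, 18, 8, 4, 3]
i=2: data[2] = 8+18 = 26 → [9, 18, 26, 4, 3]
i=3: data[3] = 4+26 = 30 → [9, 18, 26, 30, 3]
i=4: data[4] = 3+30 = 33 → [9, 18, 26, 30, 33]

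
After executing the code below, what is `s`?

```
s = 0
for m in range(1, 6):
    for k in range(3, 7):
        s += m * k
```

m=1,k=3: s = 0+3 = 3
m=1,k=4: s = 3+4 = 7
m=1,k=5: s = 7+5 = 12
m=1,k=6: s = 12+6 = 18
m=2,k=3: s = 18+6 = 24
m=2,k=4: s = 24+8 = 32
m=2,k=5: s = 32+10 = 42
m=2,k=6: s = 42+12 = 54
m=3,k=3: s = 54+9 = 63
m=3,k=4: s = 63+12 = 75
m=3,k=5: s = 75+15 = 90
m=3,k=6: s = 90+18 = 108
m=4,k=3: s = 108+12 = 120
m=4,k=4: s = 120+16 = 136
m=4,k=5: s = 136+20 = 156
m=4,k=6: s = 156+24 = 180
m=5,k=3: s = 180+15 = 195
m=5,k=4: s = 195+20 = 215
m=5,k=5: s = 215+25 = 240
m=5,k=6: s = 240+30 = 270

270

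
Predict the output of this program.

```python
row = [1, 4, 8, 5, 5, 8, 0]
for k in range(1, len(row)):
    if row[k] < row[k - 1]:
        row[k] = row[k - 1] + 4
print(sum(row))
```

85

k=1: 4>=1, unchanged → [1, 4, 8, 5, 5, 8, 0]
k=2: 8>=4, unchanged → [1, 4, 8, 5, 5, 8, 0]
k=3: 5<8, row[3] = 8+4 = 12 → [1, 4, 8, 12, 5, 8, 0]
k=4: 5<12, row[4] = 12+4 = 16 → [1, 4, 8, 12, 16, 8, 0]
k=5: 8<16, row[5] = 16+4 = 20 → [1, 4, 8, 12, 16, 20, 0]
k=6: 0<20, row[6] = 20+4 = 24 → [1, 4, 8, 12, 16, 20, 24]
sum = 85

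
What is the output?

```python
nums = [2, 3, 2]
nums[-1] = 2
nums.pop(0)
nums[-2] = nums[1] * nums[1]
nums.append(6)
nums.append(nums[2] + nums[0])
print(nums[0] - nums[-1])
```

nums[-1] = 2 → [2, 3, 2]
pop(0) removes 2 → [3, 2]
nums[-2] = nums[1]*nums[1] = 2*2 = 4 → [4, 2]
append 6 → [4, 2, 6]
append nums[2]+nums[0] = 6+4 = 10 → [4, 2, 6, 10]
nums[0]-nums[-1] = 4-10 = -6

-6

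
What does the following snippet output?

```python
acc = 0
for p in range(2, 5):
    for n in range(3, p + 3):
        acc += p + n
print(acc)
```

p=2,n=3: acc = 0+5 = 5
p=2,n=4: acc = 5+6 = 11
p=3,n=3: acc = 11+6 = 17
p=3,n=4: acc = 17+7 = 24
p=3,n=5: acc = 24+8 = 32
p=4,n=3: acc = 32+7 = 39
p=4,n=4: acc = 39+8 = 47
p=4,n=5: acc = 47+9 = 56
p=4,n=6: acc = 56+10 = 66

66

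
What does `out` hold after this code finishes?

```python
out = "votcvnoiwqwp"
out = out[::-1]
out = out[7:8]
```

'v'

reverse → 'pwqwionvctov'
slice [7:8] → 'v'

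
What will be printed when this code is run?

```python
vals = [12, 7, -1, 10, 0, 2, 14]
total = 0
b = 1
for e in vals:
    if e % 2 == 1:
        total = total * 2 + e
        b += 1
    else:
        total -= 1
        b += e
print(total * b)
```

205

e=12: not odd, total = 0-1 = -1; b=13
e=7: odd, total = (-1)*2+7 = 5; b=14
e=-1: odd, total = 5*2+(-1) = 9; b=15
e=10: not odd, total = 9-1 = 8; b=25
e=0: not odd, total = 8-1 = 7; b=25
e=2: not odd, total = 7-1 = 6; b=27
e=14: not odd, total = 6-1 = 5; b=41
total*b = 5*41 = 205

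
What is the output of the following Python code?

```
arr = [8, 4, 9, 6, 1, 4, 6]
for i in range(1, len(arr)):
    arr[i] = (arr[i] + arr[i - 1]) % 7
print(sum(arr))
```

26

i=1: arr[1] = (4+8)%7 = 5 → [8, 5, 9, 6, 1, 4, 6]
i=2: arr[2] = (9+5)%7 = 0 → [8, 5, 0, 6, 1, 4, 6]
i=3: arr[3] = (6+0)%7 = 6 → [8, 5, 0, 6, 1, 4, 6]
i=4: arr[4] = (1+6)%7 = 0 → [8, 5, 0, 6, 0, 4, 6]
i=5: arr[5] = (4+0)%7 = 4 → [8, 5, 0, 6, 0, 4, 6]
i=6: arr[6] = (6+4)%7 = 3 → [8, 5, 0, 6, 0, 4, 3]
sum = 26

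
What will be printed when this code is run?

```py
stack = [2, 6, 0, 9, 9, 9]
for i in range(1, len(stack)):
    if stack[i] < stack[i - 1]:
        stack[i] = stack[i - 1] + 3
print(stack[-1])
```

i=1: 6>=2, unchanged → [2, 6, 0, 9, 9, 9]
i=2: 0<6, stack[2] = 6+3 = 9 → [2, 6, 9, 9, 9, 9]
i=3: 9>=9, unchanged → [2, 6, 9, 9, 9, 9]
i=4: 9>=9, unchanged → [2, 6, 9, 9, 9, 9]
i=5: 9>=9, unchanged → [2, 6, 9, 9, 9, 9]

9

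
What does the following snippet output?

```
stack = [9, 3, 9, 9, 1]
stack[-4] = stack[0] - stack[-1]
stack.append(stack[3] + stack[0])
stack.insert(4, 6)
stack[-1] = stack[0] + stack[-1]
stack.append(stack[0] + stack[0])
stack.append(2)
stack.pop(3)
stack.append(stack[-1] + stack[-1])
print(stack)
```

stack[-4] = stack[0]-stack[-1] = 9-1 = 8 → [9, 8, 9, 9, 1]
append stack[3]+stack[0] = 9+9 = 18 → [9, 8, 9, 9, 1, 18]
insert 6 at 4 → [9, 8, 9, 9, 6, 1, 18]
stack[-1] = stack[0]+stack[-1] = 9+18 = 27 → [9, 8, 9, 9, 6, 1, 27]
append stack[0]+stack[0] = 9+9 = 18 → [9, 8, 9, 9, 6, 1, 27, 18]
append 2 → [9, 8, 9, 9, 6, 1, 27, 18, 2]
pop(3) removes 9 → [9, 8, 9, 6, 1, 27, 18, 2]
append stack[-1]+stack[-1] = 2+2 = 4 → [9, 8, 9, 6, 1, 27, 18, 2, 4]

[9, 8, 9, 6, 1, 27, 18, 2, 4]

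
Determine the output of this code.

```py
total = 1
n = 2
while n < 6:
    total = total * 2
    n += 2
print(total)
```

n=2: total = 1*2 = 2
n=4: total = 2*2 = 4

4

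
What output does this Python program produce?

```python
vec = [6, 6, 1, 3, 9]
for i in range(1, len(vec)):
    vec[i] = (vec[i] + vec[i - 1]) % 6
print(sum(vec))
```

12

i=1: vec[1] = (6+6)%6 = 0 → [6, 0, 1, 3, 9]
i=2: vec[2] = (1+0)%6 = 1 → [6, 0, 1, 3, 9]
i=3: vec[3] = (3+1)%6 = 4 → [6, 0, 1, 4, 9]
i=4: vec[4] = (9+4)%6 = 1 → [6, 0, 1, 4, 1]
sum = 12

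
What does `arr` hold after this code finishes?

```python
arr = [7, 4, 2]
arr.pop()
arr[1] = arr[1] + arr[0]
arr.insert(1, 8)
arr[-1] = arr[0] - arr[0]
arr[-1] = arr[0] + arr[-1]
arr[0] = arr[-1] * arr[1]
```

[56, 8, 7]

pop() removes 2 → [7, 4]
arr[1] = arr[1]+arr[0] = 4+7 = 11 → [7, 11]
insert 8 at 1 → [7, 8, 11]
arr[-1] = arr[0]-arr[0] = 7-7 = 0 → [7, 8, 0]
arr[-1] = arr[0]+arr[-1] = 7+0 = 7 → [7, 8, 7]
arr[0] = arr[-1]*arr[1] = 7*8 = 56 → [56, 8, 7]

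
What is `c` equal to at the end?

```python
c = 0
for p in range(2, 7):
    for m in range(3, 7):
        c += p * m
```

p=2,m=3: c = 0+6 = 6
p=2,m=4: c = 6+8 = 14
p=2,m=5: c = 14+10 = 24
p=2,m=6: c = 24+12 = 36
p=3,m=3: c = 36+9 = 45
p=3,m=4: c = 45+12 = 57
p=3,m=5: c = 57+15 = 72
p=3,m=6: c = 72+18 = 90
p=4,m=3: c = 90+12 = 102
p=4,m=4: c = 102+16 = 118
p=4,m=5: c = 118+20 = 138
p=4,m=6: c = 138+24 = 162
p=5,m=3: c = 162+15 = 177
p=5,m=4: c = 177+20 = 197
p=5,m=5: c = 197+25 = 222
p=5,m=6: c = 222+30 = 252
p=6,m=3: c = 252+18 = 270
p=6,m=4: c = 270+24 = 294
p=6,m=5: c = 294+30 = 324
p=6,m=6: c = 324+36 = 360

360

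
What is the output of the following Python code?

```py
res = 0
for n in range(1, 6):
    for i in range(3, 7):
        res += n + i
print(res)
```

n=1,i=3: res = 0+4 = 4
n=1,i=4: res = 4+5 = 9
n=1,i=5: res = 9+6 = 15
n=1,i=6: res = 15+7 = 22
n=2,i=3: res = 22+5 = 27
n=2,i=4: res = 27+6 = 33
n=2,i=5: res = 33+7 = 40
n=2,i=6: res = 40+8 = 48
n=3,i=3: res = 48+6 = 54
n=3,i=4: res = 54+7 = 61
n=3,i=5: res = 61+8 = 69
n=3,i=6: res = 69+9 = 78
n=4,i=3: res = 78+7 = 85
n=4,i=4: res = 85+8 = 93
n=4,i=5: res = 93+9 = 102
n=4,i=6: res = 102+10 = 112
n=5,i=3: res = 112+8 = 120
n=5,i=4: res = 120+9 = 129
n=5,i=5: res = 129+10 = 139
n=5,i=6: res = 139+11 = 150

150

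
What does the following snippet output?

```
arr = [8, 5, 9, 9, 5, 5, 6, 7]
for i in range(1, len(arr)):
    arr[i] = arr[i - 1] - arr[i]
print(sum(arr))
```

i=1: arr[1] = 8-5 = 3 → [8, 3, 9, 9, 5, 5, 6, 7]
i=2: arr[2] = 3-9 = -6 → [8, 3, -6, 9, 5, 5, 6, 7]
i=3: arr[3] = (-6)-9 = -15 → [8, 3, -6, -15, 5, 5, 6, 7]
i=4: arr[4] = (-15)-5 = -20 → [8, 3, -6, -15, -20, 5, 6, 7]
i=5: arr[5] = (-20)-5 = -25 → [8, 3, -6, -15, -20, -25, 6, 7]
i=6: arr[6] = (-25)-6 = -31 → [8, 3, -6, -15, -20, -25, -31, 7]
i=7: arr[7] = (-31)-7 = -38 → [8, 3, -6, -15, -20, -25, -31, -38]
sum = -124

-124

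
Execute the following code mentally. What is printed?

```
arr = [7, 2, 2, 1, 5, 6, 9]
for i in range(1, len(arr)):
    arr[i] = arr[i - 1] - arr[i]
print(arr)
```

[7, 5, 3, 2, -3, -9, -18]

i=1: arr[1] = 7-2 = 5 → [7, 5, 2, 1, 5, 6, 9]
i=2: arr[2] = 5-2 = 3 → [7, 5, 3, 1, 5, 6, 9]
i=3: arr[3] = 3-1 = 2 → [7, 5, 3, 2, 5, 6, 9]
i=4: arr[4] = 2-5 = -3 → [7, 5, 3, 2, -3, 6, 9]
i=5: arr[5] = (-3)-6 = -9 → [7, 5, 3, 2, -3, -9, 9]
i=6: arr[6] = (-9)-9 = -18 → [7, 5, 3, 2, -3, -9, -18]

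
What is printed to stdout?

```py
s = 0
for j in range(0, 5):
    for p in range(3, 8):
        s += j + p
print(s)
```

j=0,p=3: s = 0+3 = 3
j=0,p=4: s = 3+4 = 7
j=0,p=5: s = 7+5 = 12
j=0,p=6: s = 12+6 = 18
j=0,p=7: s = 18+7 = 25
j=1,p=3: s = 25+4 = 29
j=1,p=4: s = 29+5 = 34
j=1,p=5: s = 34+6 = 40
j=1,p=6: s = 40+7 = 47
j=1,p=7: s = 47+8 = 55
j=2,p=3: s = 55+5 = 60
j=2,p=4: s = 60+6 = 66
j=2,p=5: s = 66+7 = 73
j=2,p=6: s = 73+8 = 81
j=2,p=7: s = 81+9 = 90
j=3,p=3: s = 90+6 = 96
j=3,p=4: s = 96+7 = 103
j=3,p=5: s = 103+8 = 111
j=3,p=6: s = 111+9 = 120
j=3,p=7: s = 120+10 = 130
j=4,p=3: s = 130+7 = 137
j=4,p=4: s = 137+8 = 145
j=4,p=5: s = 145+9 = 154
j=4,p=6: s = 154+10 = 164
j=4,p=7: s = 164+11 = 175

175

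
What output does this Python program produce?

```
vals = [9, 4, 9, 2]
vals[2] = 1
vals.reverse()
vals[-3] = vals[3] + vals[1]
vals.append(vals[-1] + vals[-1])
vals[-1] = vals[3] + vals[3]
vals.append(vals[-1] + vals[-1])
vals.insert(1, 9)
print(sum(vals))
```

vals[2] = 1 → [9, 4, 1, 2]
reverse → [2, 1, 4, 9]
vals[-3] = vals[3]+vals[1] = 9+1 = 10 → [2, 10, 4, 9]
append vals[-1]+vals[-1] = 9+9 = 18 → [2, 10, 4, 9, 18]
vals[-1] = vals[3]+vals[3] = 9+9 = 18 → [2, 10, 4, 9, 18]
append vals[-1]+vals[-1] = 18+18 = 36 → [2, 10, 4, 9, 18, 36]
insert 9 at 1 → [2, 9, 10, 4, 9, 18, 36]
sum = 88

88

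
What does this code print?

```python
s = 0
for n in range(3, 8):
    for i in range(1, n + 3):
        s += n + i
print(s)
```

n=3,i=1: s = 0+4 = 4
n=3,i=2: s = 4+5 = 9
n=3,i=3: s = 9+6 = 15
n=3,i=4: s = 15+7 = 22
n=3,i=5: s = 22+8 = 30
n=4,i=1: s = 30+5 = 35
n=4,i=2: s = 35+6 = 41
n=4,i=3: s = 41+7 = 48
n=4,i=4: s = 48+8 = 56
n=4,i=5: s = 56+9 = 65
n=4,i=6: s = 65+10 = 75
n=5,i=1: s = 75+6 = 81
n=5,i=2: s = 81+7 = 88
n=5,i=3: s = 88+8 = 96
n=5,i=4: s = 96+9 = 105
n=5,i=5: s = 105+10 = 115
n=5,i=6: s = 115+11 = 126
n=5,i=7: s = 126+12 = 138
n=6,i=1: s = 138+7 = 145
n=6,i=2: s = 145+8 = 153
n=6,i=3: s = 153+9 = 162
n=6,i=4: s = 162+10 = 172
n=6,i=5: s = 172+11 = 183
n=6,i=6: s = 183+12 = 195
n=6,i=7: s = 195+13 = 208
n=6,i=8: s = 208+14 = 222
n=7,i=1: s = 222+8 = 230
n=7,i=2: s = 230+9 = 239
n=7,i=3: s = 239+10 = 249
n=7,i=4: s = 249+11 = 260
n=7,i=5: s = 260+12 = 272
n=7,i=6: s = 272+13 = 285
n=7,i=7: s = 285+14 = 299
n=7,i=8: s = 299+15 = 314
n=7,i=9: s = 314+16 = 330

330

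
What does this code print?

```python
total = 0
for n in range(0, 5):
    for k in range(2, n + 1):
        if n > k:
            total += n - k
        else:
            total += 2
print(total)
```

n=2,k=2: not 2>2, total = 0+2 = 2
n=3,k=2: 3>2, total = 2+1 = 3
n=3,k=3: not 3>3, total = 3+2 = 5
n=4,k=2: 4>2, total = 5+2 = 7
n=4,k=3: 4>3, total = 7+1 = 8
n=4,k=4: not 4>4, total = 8+2 = 10

10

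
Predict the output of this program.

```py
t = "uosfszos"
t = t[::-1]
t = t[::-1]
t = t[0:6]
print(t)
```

uosfsz

reverse → 'sozsfsou'
reverse → 'uosfszos'
slice [0:6] → 'uosfsz'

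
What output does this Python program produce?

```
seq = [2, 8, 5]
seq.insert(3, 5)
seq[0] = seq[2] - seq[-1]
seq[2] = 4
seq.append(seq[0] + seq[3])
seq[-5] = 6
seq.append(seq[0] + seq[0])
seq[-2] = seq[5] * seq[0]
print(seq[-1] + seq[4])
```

insert 5 at 3 → [2, 8, 5, 5]
seq[0] = seq[2]-seq[-1] = 5-5 = 0 → [0, 8, 5, 5]
seq[2] = 4 → [0, 8, 4, 5]
append seq[0]+seq[3] = 0+5 = 5 → [0, 8, 4, 5, 5]
seq[-5] = 6 → [6, 8, 4, 5, 5]
append seq[0]+seq[0] = 6+6 = 12 → [6, 8, 4, 5, 5, 12]
seq[-2] = seq[5]*seq[0] = 12*6 = 72 → [6, 8, 4, 5, 72, 12]
seq[-1]+seq[4] = 12+72 = 84

84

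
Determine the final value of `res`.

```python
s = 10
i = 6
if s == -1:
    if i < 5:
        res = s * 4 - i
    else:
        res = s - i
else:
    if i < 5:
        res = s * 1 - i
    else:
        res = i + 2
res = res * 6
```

s=10, i=6
s == -1 is False; i < 5 is False
→ res = i + 2 = 8
res = 8*6 = 48

48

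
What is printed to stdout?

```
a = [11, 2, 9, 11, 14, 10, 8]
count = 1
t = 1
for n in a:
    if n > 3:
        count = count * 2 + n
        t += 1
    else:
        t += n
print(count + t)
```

741

n=11: >3, count = 1*2+11 = 13; t=2
n=2: not >3; t=4
n=9: >3, count = 13*2+9 = 35; t=5
n=11: >3, count = 35*2+11 = 81; t=6
n=14: >3, count = 81*2+14 = 176; t=7
n=10: >3, count = 176*2+10 = 362; t=8
n=8: >3, count = 362*2+8 = 732; t=9
count+t = 732+9 = 741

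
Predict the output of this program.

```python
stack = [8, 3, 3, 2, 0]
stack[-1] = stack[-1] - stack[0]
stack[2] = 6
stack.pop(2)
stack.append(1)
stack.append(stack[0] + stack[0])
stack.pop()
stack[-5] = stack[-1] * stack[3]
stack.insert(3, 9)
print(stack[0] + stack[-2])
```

stack[-1] = stack[-1]-stack[0] = 0-8 = -8 → [8, 3, 3, 2, -8]
stack[2] = 6 → [8, 3, 6, 2, -8]
pop(2) removes 6 → [8, 3, 2, -8]
append 1 → [8, 3, 2, -8, 1]
append stack[0]+stack[0] = 8+8 = 16 → [8, 3, 2, -8, 1, 16]
pop() removes 16 → [8, 3, 2, -8, 1]
stack[-5] = stack[-1]*stack[3] = 1*(-8) = -8 → [-8, 3, 2, -8, 1]
insert 9 at 3 → [-8, 3, 2, 9, -8, 1]
stack[0]+stack[-2] = (-8)+(-8) = -16

-16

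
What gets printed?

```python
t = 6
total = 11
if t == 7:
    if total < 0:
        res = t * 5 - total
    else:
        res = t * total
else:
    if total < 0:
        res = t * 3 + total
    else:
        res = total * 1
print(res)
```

11

t=6, total=11
t == 7 is False; total < 0 is False
→ res = total * 1 = 11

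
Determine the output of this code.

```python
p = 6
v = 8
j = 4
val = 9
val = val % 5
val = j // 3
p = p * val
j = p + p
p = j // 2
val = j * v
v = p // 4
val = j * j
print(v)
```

val = 9%5 = 4
val = 4//3 = 1
p = 6*1 = 6
j = 6+6 = 12
p = 12//2 = 6
val = 12*8 = 96
v = 6//4 = 1
val = 12*12 = 144

1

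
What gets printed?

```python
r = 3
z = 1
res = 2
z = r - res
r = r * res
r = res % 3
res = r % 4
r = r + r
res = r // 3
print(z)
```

1

z = 3-2 = 1
r = 3*2 = 6
r = 2%3 = 2
res = 2%4 = 2
r = 2+2 = 4
res = 4//3 = 1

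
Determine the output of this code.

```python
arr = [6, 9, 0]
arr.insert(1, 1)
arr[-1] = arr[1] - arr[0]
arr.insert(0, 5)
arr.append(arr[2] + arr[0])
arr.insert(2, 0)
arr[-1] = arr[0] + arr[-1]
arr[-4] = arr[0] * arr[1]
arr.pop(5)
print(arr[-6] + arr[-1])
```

insert 1 at 1 → [6, 1, 9, 0]
arr[-1] = arr[1]-arr[0] = 1-6 = -5 → [6, 1, 9, -5]
insert 5 at 0 → [5, 6, 1, 9, -5]
append arr[2]+arr[0] = 1+5 = 6 → [5, 6, 1, 9, -5, 6]
insert 0 at 2 → [5, 6, 0, 1, 9, -5, 6]
arr[-1] = arr[0]+arr[-1] = 5+6 = 11 → [5, 6, 0, 1, 9, -5, 11]
arr[-4] = arr[0]*arr[1] = 5*6 = 30 → [5, 6, 0, 30, 9, -5, 11]
pop(5) removes -5 → [5, 6, 0, 30, 9, 11]
arr[-6]+arr[-1] = 5+11 = 16

16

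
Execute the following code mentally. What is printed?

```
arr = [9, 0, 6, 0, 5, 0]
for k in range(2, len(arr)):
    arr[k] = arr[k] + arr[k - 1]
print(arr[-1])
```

11

k=2: arr[2] = 6+0 = 6 → [9, 0, 6, 0, 5, 0]
k=3: arr[3] = 0+6 = 6 → [9, 0, 6, 6, 5, 0]
k=4: arr[4] = 5+6 = 11 → [9, 0, 6, 6, 11, 0]
k=5: arr[5] = 0+11 = 11 → [9, 0, 6, 6, 11, 11]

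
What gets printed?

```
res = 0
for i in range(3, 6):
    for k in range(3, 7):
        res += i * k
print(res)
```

i=3,k=3: res = 0+9 = 9
i=3,k=4: res = 9+12 = 21
i=3,k=5: res = 21+15 = 36
i=3,k=6: res = 36+18 = 54
i=4,k=3: res = 54+12 = 66
i=4,k=4: res = 66+16 = 82
i=4,k=5: res = 82+20 = 102
i=4,k=6: res = 102+24 = 126
i=5,k=3: res = 126+15 = 141
i=5,k=4: res = 141+20 = 161
i=5,k=5: res = 161+25 = 186
i=5,k=6: res = 186+30 = 216

216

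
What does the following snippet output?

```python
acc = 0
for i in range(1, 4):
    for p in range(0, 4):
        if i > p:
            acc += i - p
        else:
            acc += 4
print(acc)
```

34

i=1,p=0: 1>0, acc = 0+1 = 1
i=1,p=1: not 1>1, acc = 1+4 = 5
i=1,p=2: not 1>2, acc = 5+4 = 9
i=1,p=3: not 1>3, acc = 9+4 = 13
i=2,p=0: 2>0, acc = 13+2 = 15
i=2,p=1: 2>1, acc = 15+1 = 16
i=2,p=2: not 2>2, acc = 16+4 = 20
i=2,p=3: not 2>3, acc = 20+4 = 24
i=3,p=0: 3>0, acc = 24+3 = 27
i=3,p=1: 3>1, acc = 27+2 = 29
i=3,p=2: 3>2, acc = 29+1 = 30
i=3,p=3: not 3>3, acc = 30+4 = 34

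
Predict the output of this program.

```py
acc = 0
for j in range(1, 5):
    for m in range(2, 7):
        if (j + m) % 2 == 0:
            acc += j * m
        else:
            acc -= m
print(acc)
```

j=1,m=2: odd sum, acc = 0-2 = -2
j=1,m=3: even sum, acc = (-2)+3 = 1
j=1,m=4: odd sum, acc = 1-4 = -3
j=1,m=5: even sum, acc = (-3)+5 = 2
j=1,m=6: odd sum, acc = 2-6 = -4
j=2,m=2: even sum, acc = (-4)+4 = 0
j=2,m=3: odd sum, acc = 0-3 = -3
j=2,m=4: even sum, acc = (-3)+8 = 5
j=2,m=5: odd sum, acc = 5-5 = 0
j=2,m=6: even sum, acc = 0+12 = 12
j=3,m=2: odd sum, acc = 12-2 = 10
j=3,m=3: even sum, acc = 10+9 = 19
j=3,m=4: odd sum, acc = 19-4 = 15
j=3,m=5: even sum, acc = 15+15 = 30
j=3,m=6: odd sum, acc = 30-6 = 24
j=4,m=2: even sum, acc = 24+8 = 32
j=4,m=3: odd sum, acc = 32-3 = 29
j=4,m=4: even sum, acc = 29+16 = 45
j=4,m=5: odd sum, acc = 45-5 = 40
j=4,m=6: even sum, acc = 40+24 = 64

64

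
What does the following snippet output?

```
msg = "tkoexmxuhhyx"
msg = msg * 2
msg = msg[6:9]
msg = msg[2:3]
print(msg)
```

h

repeat ×2 → 'tkoexmxuhhyxtkoexmxuhhyx'
slice [6:9] → 'xuh'
slice [2:3] → 'h'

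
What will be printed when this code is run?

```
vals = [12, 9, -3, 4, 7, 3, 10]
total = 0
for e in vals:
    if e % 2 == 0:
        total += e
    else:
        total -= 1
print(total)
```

22

e=12: even, total = 0+12 = 12
e=9: not even, total = 12-1 = 11
e=-3: not even, total = 11-1 = 10
e=4: even, total = 10+4 = 14
e=7: not even, total = 14-1 = 13
e=3: not even, total = 13-1 = 12
e=10: even, total = 12+10 = 22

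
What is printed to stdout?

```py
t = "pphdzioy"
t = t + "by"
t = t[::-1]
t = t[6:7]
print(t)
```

+ 'by' → 'pphdzioyby'
reverse → 'ybyoizdhpp'
slice [6:7] → 'd'

d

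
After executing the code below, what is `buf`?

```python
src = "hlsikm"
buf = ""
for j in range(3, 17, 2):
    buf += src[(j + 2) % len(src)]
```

j=3: add src[5]='m' → 'm'
j=5: add src[1]='l' → 'ml'
j=7: add src[3]='i' → 'mli'
j=9: add src[5]='m' → 'mlim'
j=11: add src[1]='l' → 'mliml'
j=13: add src[3]='i' → 'mlimli'
j=15: add src[5]='m' → 'mlimlim'

'mlimlim'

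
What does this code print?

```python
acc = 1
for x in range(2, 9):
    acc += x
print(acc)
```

36

x=2: acc = 1+2 = 3
x=3: acc = 3+3 = 6
x=4: acc = 6+4 = 10
x=5: acc = 10+5 = 15
x=6: acc = 15+6 = 21
x=7: acc = 21+7 = 28
x=8: acc = 28+8 = 36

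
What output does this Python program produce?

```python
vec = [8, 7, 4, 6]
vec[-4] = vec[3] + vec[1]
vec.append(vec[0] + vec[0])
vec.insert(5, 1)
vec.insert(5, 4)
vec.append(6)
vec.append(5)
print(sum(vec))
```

vec[-4] = vec[3]+vec[1] = 6+7 = 13 → [13, 7, 4, 6]
append vec[0]+vec[0] = 13+13 = 26 → [13, 7, 4, 6, 26]
insert 1 at 5 → [13, 7, 4, 6, 26, 1]
insert 4 at 5 → [13, 7, 4, 6, 26, 4, 1]
append 6 → [13, 7, 4, 6, 26, 4, 1, 6]
append 5 → [13, 7, 4, 6, 26, 4, 1, 6, 5]
sum = 72

72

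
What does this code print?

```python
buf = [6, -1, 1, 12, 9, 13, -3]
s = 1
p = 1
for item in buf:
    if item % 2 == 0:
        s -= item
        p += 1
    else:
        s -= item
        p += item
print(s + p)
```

item=6: even, s = 1-6 = -5; p=2
item=-1: not even, s = (-5)-(-1) = -4; p=1
item=1: not even, s = (-4)-1 = -5; p=2
item=12: even, s = (-5)-12 = -17; p=3
item=9: not even, s = (-17)-9 = -26; p=12
item=13: not even, s = (-26)-13 = -39; p=25
item=-3: not even, s = (-39)-(-3) = -36; p=22
s+p = (-36)+22 = -14

-14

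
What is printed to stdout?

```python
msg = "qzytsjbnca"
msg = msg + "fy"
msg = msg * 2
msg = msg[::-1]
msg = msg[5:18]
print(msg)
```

+ 'fy' → 'qzytsjbncafy'
repeat ×2 → 'qzytsjbncafyqzytsjbncafy'
reverse → 'yfacnbjstyzqyfacnbjstyzq'
slice [5:18] → 'bjstyzqyfacnb'

bjstyzqyfacnb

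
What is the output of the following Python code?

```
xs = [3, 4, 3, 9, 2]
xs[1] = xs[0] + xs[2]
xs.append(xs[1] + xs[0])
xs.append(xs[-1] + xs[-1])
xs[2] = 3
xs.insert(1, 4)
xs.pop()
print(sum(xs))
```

36

xs[1] = xs[0]+xs[2] = 3+3 = 6 → [3, 6, 3, 9, 2]
append xs[1]+xs[0] = 6+3 = 9 → [3, 6, 3, 9, 2, 9]
append xs[-1]+xs[-1] = 9+9 = 18 → [3, 6, 3, 9, 2, 9, 18]
xs[2] = 3 → [3, 6, 3, 9, 2, 9, 18]
insert 4 at 1 → [3, 4, 6, 3, 9, 2, 9, 18]
pop() removes 18 → [3, 4, 6, 3, 9, 2, 9]
sum = 36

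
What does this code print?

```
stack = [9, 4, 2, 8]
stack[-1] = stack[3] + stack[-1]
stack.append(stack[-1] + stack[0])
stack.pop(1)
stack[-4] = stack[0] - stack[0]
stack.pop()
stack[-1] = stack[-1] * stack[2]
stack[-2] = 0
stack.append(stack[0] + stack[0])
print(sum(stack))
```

stack[-1] = stack[3]+stack[-1] = 8+8 = 16 → [9, 4, 2, 16]
append stack[-1]+stack[0] = 16+9 = 25 → [9, 4, 2, 16, 25]
pop(1) removes 4 → [9, 2, 16, 25]
stack[-4] = stack[0]-stack[0] = 9-9 = 0 → [0, 2, 16, 25]
pop() removes 25 → [0, 2, 16]
stack[-1] = stack[-1]*stack[2] = 16*16 = 256 → [0, 2, 256]
stack[-2] = 0 → [0, 0, 256]
append stack[0]+stack[0] = 0+0 = 0 → [0, 0, 256, 0]
sum = 256

256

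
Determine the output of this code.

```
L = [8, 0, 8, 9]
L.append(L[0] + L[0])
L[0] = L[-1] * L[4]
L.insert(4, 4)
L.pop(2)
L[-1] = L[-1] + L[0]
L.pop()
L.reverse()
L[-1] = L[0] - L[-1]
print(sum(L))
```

append L[0]+L[0] = 8+8 = 16 → [8, 0, 8, 9, 16]
L[0] = L[-1]*L[4] = 16*16 = 256 → [256, 0, 8, 9, 16]
insert 4 at 4 → [256, 0, 8, 9, 4, 16]
pop(2) removes 8 → [256, 0, 9, 4, 16]
L[-1] = L[-1]+L[0] = 16+256 = 272 → [256, 0, 9, 4, 272]
pop() removes 272 → [256, 0, 9, 4]
reverse → [4, 9, 0, 256]
L[-1] = L[0]-L[-1] = 4-256 = -252 → [4, 9, 0, -252]
sum = -239

-239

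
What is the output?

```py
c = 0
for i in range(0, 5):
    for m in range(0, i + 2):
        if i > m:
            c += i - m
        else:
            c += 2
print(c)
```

i=0,m=0: not 0>0, c = 0+2 = 2
i=0,m=1: not 0>1, c = 2+2 = 4
i=1,m=0: 1>0, c = 4+1 = 5
i=1,m=1: not 1>1, c = 5+2 = 7
i=1,m=2: not 1>2, c = 7+2 = 9
i=2,m=0: 2>0, c = 9+2 = 11
i=2,m=1: 2>1, c = 11+1 = 12
i=2,m=2: not 2>2, c = 12+2 = 14
i=2,m=3: not 2>3, c = 14+2 = 16
i=3,m=0: 3>0, c = 16+3 = 19
i=3,m=1: 3>1, c = 19+2 = 21
i=3,m=2: 3>2, c = 21+1 = 22
i=3,m=3: not 3>3, c = 22+2 = 24
i=3,m=4: not 3>4, c = 24+2 = 26
i=4,m=0: 4>0, c = 26+4 = 30
i=4,m=1: 4>1, c = 30+3 = 33
i=4,m=2: 4>2, c = 33+2 = 35
i=4,m=3: 4>3, c = 35+1 = 36
i=4,m=4: not 4>4, c = 36+2 = 38
i=4,m=5: not 4>5, c = 38+2 = 40

40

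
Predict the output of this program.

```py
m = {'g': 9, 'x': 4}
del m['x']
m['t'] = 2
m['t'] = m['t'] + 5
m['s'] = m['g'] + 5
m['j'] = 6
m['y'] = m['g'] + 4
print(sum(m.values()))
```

49

del 'x' → {'g': 9}
m['t'] = 2 → {'g': 9, 't': 2}
m['t'] = m['t']+5 = 7 → {'g': 9, 't': 7}
m['s'] = m['g']+5 = 14 → {'g': 9, 't': 7, 's': 14}
m['j'] = 6 → {'g': 9, 't': 7, 's': 14, 'j': 6}
m['y'] = m['g']+4 = 13 → {'g': 9, 't': 7, 's': 14, 'j': 6, 'y': 13}
sum of values = 49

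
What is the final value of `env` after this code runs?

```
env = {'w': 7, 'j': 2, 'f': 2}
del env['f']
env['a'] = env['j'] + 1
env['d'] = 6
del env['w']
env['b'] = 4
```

{'j': 2, 'a': 3, 'd': 6, 'b': 4}

del 'f' → {'w': 7, 'j': 2}
env['a'] = env['j']+1 = 3 → {'w': 7, 'j': 2, 'a': 3}
env['d'] = 6 → {'w': 7, 'j': 2, 'a': 3, 'd': 6}
del 'w' → {'j': 2, 'a': 3, 'd': 6}
env['b'] = 4 → {'j': 2, 'a': 3, 'd': 6, 'b': 4}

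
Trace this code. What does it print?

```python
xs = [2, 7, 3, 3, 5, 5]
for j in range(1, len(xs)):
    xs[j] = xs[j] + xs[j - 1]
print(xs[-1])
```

25

j=1: xs[1] = 7+2 = 9 → [2, 9, 3, 3, 5, 5]
j=2: xs[2] = 3+9 = 12 → [2, 9, 12, 3, 5, 5]
j=3: xs[3] = 3+12 = 15 → [2, 9, 12, 15, 5, 5]
j=4: xs[4] = 5+15 = 20 → [2, 9, 12, 15, 20, 5]
j=5: xs[5] = 5+20 = 25 → [2, 9, 12, 15, 20, 25]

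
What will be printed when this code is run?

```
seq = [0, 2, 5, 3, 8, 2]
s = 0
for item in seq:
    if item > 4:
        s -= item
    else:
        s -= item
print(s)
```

-20

item=0: not >4, s = 0-0 = 0
item=2: not >4, s = 0-2 = -2
item=5: >4, s = (-2)-5 = -7
item=3: not >4, s = (-7)-3 = -10
item=8: >4, s = (-10)-8 = -18
item=2: not >4, s = (-18)-2 = -20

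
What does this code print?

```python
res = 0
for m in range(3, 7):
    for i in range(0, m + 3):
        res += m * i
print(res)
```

485

m=3,i=0: res = 0+0 = 0
m=3,i=1: res = 0+3 = 3
m=3,i=2: res = 3+6 = 9
m=3,i=3: res = 9+9 = 18
m=3,i=4: res = 18+12 = 30
m=3,i=5: res = 30+15 = 45
m=4,i=0: res = 45+0 = 45
m=4,i=1: res = 45+4 = 49
m=4,i=2: res = 49+8 = 57
m=4,i=3: res = 57+12 = 69
m=4,i=4: res = 69+16 = 85
m=4,i=5: res = 85+20 = 105
m=4,i=6: res = 105+24 = 129
m=5,i=0: res = 129+0 = 129
m=5,i=1: res = 129+5 = 134
m=5,i=2: res = 134+10 = 144
m=5,i=3: res = 144+15 = 159
m=5,i=4: res = 159+20 = 179
m=5,i=5: res = 179+25 = 204
m=5,i=6: res = 204+30 = 234
m=5,i=7: res = 234+35 = 269
m=6,i=0: res = 269+0 = 269
m=6,i=1: res = 269+6 = 275
m=6,i=2: res = 275+12 = 287
m=6,i=3: res = 287+18 = 305
m=6,i=4: res = 305+24 = 329
m=6,i=5: res = 329+30 = 359
m=6,i=6: res = 359+36 = 395
m=6,i=7: res = 395+42 = 437
m=6,i=8: res = 437+48 = 485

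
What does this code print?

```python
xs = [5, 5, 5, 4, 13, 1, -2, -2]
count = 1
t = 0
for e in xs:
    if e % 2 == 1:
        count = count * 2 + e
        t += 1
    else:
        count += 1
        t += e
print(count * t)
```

1025

e=5: odd, count = 1*2+5 = 7; t=1
e=5: odd, count = 7*2+5 = 19; t=2
e=5: odd, count = 19*2+5 = 43; t=3
e=4: not odd, count = 43+1 = 44; t=7
e=13: odd, count = 44*2+13 = 101; t=8
e=1: odd, count = 101*2+1 = 203; t=9
e=-2: not odd, count = 203+1 = 204; t=7
e=-2: not odd, count = 204+1 = 205; t=5
count*t = 205*5 = 1025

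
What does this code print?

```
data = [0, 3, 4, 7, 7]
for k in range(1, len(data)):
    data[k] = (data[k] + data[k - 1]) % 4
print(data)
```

k=1: data[1] = (3+0)%4 = 3 → [0, 3, 4, 7, 7]
k=2: data[2] = (4+3)%4 = 3 → [0, 3, 3, 7, 7]
k=3: data[3] = (7+3)%4 = 2 → [0, 3, 3, 2, 7]
k=4: data[4] = (7+2)%4 = 1 → [0, 3, 3, 2, 1]

[0, 3, 3, 2, 1]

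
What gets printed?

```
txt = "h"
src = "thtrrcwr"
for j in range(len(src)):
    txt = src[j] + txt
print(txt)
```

j=0: prepend 't' → 'th'
j=1: prepend 'h' → 'hth'
j=2: prepend 't' → 'thth'
j=3: prepend 'r' → 'rthth'
j=4: prepend 'r' → 'rrthth'
j=5: prepend 'c' → 'crrthth'
j=6: prepend 'w' → 'wcrrthth'
j=7: prepend 'r' → 'rwcrrthth'

rwcrrthth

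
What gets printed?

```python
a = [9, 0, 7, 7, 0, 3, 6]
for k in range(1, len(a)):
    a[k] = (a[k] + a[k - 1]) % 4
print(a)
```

[9, 1, 0, 3, 3, 2, 0]

k=1: a[1] = (0+9)%4 = 1 → [9, 1, 7, 7, 0, 3, 6]
k=2: a[2] = (7+1)%4 = 0 → [9, 1, 0, 7, 0, 3, 6]
k=3: a[3] = (7+0)%4 = 3 → [9, 1, 0, 3, 0, 3, 6]
k=4: a[4] = (0+3)%4 = 3 → [9, 1, 0, 3, 3, 3, 6]
k=5: a[5] = (3+3)%4 = 2 → [9, 1, 0, 3, 3, 2, 6]
k=6: a[6] = (6+2)%4 = 0 → [9, 1, 0, 3, 3, 2, 0]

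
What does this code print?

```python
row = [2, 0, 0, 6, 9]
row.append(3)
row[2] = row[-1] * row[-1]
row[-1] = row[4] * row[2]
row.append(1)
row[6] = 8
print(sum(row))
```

append 3 → [2, 0, 0, 6, 9, 3]
row[2] = row[-1]*row[-1] = 3*3 = 9 → [2, 0, 9, 6, 9, 3]
row[-1] = row[4]*row[2] = 9*9 = 81 → [2, 0, 9, 6, 9, 81]
append 1 → [2, 0, 9, 6, 9, 81, 1]
row[6] = 8 → [2, 0, 9, 6, 9, 81, 8]
sum = 115

115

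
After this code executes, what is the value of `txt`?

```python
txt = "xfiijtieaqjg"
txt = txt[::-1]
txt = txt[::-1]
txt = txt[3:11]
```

'ijtieaqj'

reverse → 'gjqaeitjiifx'
reverse → 'xfiijtieaqjg'
slice [3:11] → 'ijtieaqj'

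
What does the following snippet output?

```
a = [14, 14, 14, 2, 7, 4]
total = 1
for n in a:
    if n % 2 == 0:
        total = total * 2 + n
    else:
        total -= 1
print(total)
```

430

n=14: even, total = 1*2+14 = 16
n=14: even, total = 16*2+14 = 46
n=14: even, total = 46*2+14 = 106
n=2: even, total = 106*2+2 = 214
n=7: not even, total = 214-1 = 213
n=4: even, total = 213*2+4 = 430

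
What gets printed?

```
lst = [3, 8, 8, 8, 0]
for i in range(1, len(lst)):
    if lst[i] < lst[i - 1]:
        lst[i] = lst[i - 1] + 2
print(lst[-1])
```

10

i=1: 8>=3, unchanged → [3, 8, 8, 8, 0]
i=2: 8>=8, unchanged → [3, 8, 8, 8, 0]
i=3: 8>=8, unchanged → [3, 8, 8, 8, 0]
i=4: 0<8, lst[4] = 8+2 = 10 → [3, 8, 8, 8, 10]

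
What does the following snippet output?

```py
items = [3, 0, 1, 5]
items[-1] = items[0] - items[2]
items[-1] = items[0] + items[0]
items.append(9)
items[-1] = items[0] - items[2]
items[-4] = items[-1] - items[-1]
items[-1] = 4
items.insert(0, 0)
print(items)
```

[0, 3, 0, 1, 6, 4]

items[-1] = items[0]-items[2] = 3-1 = 2 → [3, 0, 1, 2]
items[-1] = items[0]+items[0] = 3+3 = 6 → [3, 0, 1, 6]
append 9 → [3, 0, 1, 6, 9]
items[-1] = items[0]-items[2] = 3-1 = 2 → [3, 0, 1, 6, 2]
items[-4] = items[-1]-items[-1] = 2-2 = 0 → [3, 0, 1, 6, 2]
items[-1] = 4 → [3, 0, 1, 6, 4]
insert 0 at 0 → [0, 3, 0, 1, 6, 4]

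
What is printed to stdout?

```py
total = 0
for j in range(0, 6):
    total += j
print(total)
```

j=0: total = 0+0 = 0
j=1: total = 0+1 = 1
j=2: total = 1+2 = 3
j=3: total = 3+3 = 6
j=4: total = 6+4 = 10
j=5: total = 10+5 = 15

15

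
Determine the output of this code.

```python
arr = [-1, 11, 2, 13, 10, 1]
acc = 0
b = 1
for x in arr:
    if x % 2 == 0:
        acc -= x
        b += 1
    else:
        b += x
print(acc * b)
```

x=-1: not even; b=0
x=11: not even; b=11
x=2: even, acc = 0-2 = -2; b=12
x=13: not even; b=25
x=10: even, acc = (-2)-10 = -12; b=26
x=1: not even; b=27
acc*b = (-12)*27 = -324

-324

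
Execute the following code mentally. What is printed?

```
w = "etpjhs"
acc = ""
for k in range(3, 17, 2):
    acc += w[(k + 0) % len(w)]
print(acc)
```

k=3: add w[3]='j' → 'j'
k=5: add w[5]='s' → 'js'
k=7: add w[1]='t' → 'jst'
k=9: add w[3]='j' → 'jstj'
k=11: add w[5]='s' → 'jstjs'
k=13: add w[1]='t' → 'jstjst'
k=15: add w[3]='j' → 'jstjstj'

jstjstj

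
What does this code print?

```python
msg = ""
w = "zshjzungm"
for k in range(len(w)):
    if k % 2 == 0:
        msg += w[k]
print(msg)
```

zhznm

k=0: add 'z' → 'z'
k=1: skip
k=2: add 'h' → 'zh'
k=3: skip
k=4: add 'z' → 'zhz'
k=5: skip
k=6: add 'n' → 'zhzn'
k=7: skip
k=8: add 'm' → 'zhznm'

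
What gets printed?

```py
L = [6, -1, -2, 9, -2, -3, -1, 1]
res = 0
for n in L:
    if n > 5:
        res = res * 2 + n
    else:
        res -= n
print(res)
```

32

n=6: >5, res = 0*2+6 = 6
n=-1: not >5, res = 6-(-1) = 7
n=-2: not >5, res = 7-(-2) = 9
n=9: >5, res = 9*2+9 = 27
n=-2: not >5, res = 27-(-2) = 29
n=-3: not >5, res = 29-(-3) = 32
n=-1: not >5, res = 32-(-1) = 33
n=1: not >5, res = 33-1 = 32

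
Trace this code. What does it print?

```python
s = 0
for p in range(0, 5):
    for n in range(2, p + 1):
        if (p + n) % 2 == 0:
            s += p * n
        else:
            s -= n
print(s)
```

32

p=2,n=2: even sum, s = 0+4 = 4
p=3,n=2: odd sum, s = 4-2 = 2
p=3,n=3: even sum, s = 2+9 = 11
p=4,n=2: even sum, s = 11+8 = 19
p=4,n=3: odd sum, s = 19-3 = 16
p=4,n=4: even sum, s = 16+16 = 32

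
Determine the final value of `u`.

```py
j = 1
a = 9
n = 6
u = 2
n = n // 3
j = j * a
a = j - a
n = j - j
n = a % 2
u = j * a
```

0

n = 6//3 = 2
j = 1*9 = 9
a = 9-9 = 0
n = 9-9 = 0
n = 0%2 = 0
u = 9*0 = 0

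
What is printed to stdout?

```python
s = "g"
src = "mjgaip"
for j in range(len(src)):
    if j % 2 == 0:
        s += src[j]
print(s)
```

gmgi

j=0: add 'm' → 'gm'
j=1: skip
j=2: add 'g' → 'gmg'
j=3: skip
j=4: add 'i' → 'gmgi'
j=5: skip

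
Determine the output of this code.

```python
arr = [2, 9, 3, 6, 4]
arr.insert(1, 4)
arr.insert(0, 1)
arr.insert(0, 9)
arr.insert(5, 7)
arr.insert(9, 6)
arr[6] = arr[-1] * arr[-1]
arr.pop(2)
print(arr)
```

insert 4 at 1 → [2, 4, 9, 3, 6, 4]
insert 1 at 0 → [1, 2, 4, 9, 3, 6, 4]
insert 9 at 0 → [9, 1, 2, 4, 9, 3, 6, 4]
insert 7 at 5 → [9, 1, 2, 4, 9, 7, 3, 6, 4]
insert 6 at 9 → [9, 1, 2, 4, 9, 7, 3, 6, 4, 6]
arr[6] = arr[-1]*arr[-1] = 6*6 = 36 → [9, 1, 2, 4, 9, 7, 36, 6, 4, 6]
pop(2) removes 2 → [9, 1, 4, 9, 7, 36, 6, 4, 6]

[9, 1, 4, 9, 7, 36, 6, 4, 6]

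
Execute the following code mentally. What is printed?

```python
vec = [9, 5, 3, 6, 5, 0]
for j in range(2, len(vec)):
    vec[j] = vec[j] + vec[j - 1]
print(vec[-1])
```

19

j=2: vec[2] = 3+5 = 8 → [9, 5, 8, 6, 5, 0]
j=3: vec[3] = 6+8 = 14 → [9, 5, 8, 14, 5, 0]
j=4: vec[4] = 5+14 = 19 → [9, 5, 8, 14, 19, 0]
j=5: vec[5] = 0+19 = 19 → [9, 5, 8, 14, 19, 19]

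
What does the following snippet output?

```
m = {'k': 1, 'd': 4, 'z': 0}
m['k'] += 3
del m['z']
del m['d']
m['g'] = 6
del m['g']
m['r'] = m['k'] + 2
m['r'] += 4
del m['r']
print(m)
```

m['k'] = 1+3 = 4 → {'k': 4, 'd': 4, 'z': 0}
del 'z' → {'k': 4, 'd': 4}
del 'd' → {'k': 4}
m['g'] = 6 → {'k': 4, 'g': 6}
del 'g' → {'k': 4}
m['r'] = m['k']+2 = 6 → {'k': 4, 'r': 6}
m['r'] = 6+4 = 10 → {'k': 4, 'r': 10}
del 'r' → {'k': 4}

{'k': 4}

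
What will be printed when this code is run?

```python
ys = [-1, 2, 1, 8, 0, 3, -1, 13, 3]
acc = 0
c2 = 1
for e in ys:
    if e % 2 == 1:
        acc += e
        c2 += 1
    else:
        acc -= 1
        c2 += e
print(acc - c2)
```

e=-1: odd, acc = 0+(-1) = -1; c2=2
e=2: not odd, acc = (-1)-1 = -2; c2=4
e=1: odd, acc = (-2)+1 = -1; c2=5
e=8: not odd, acc = (-1)-1 = -2; c2=13
e=0: not odd, acc = (-2)-1 = -3; c2=13
e=3: odd, acc = (-3)+3 = 0; c2=14
e=-1: odd, acc = 0+(-1) = -1; c2=15
e=13: odd, acc = (-1)+13 = 12; c2=16
e=3: odd, acc = 12+3 = 15; c2=17
acc-c2 = 15-17 = -2

-2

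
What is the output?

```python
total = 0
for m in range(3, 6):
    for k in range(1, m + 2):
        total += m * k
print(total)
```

195

m=3,k=1: total = 0+3 = 3
m=3,k=2: total = 3+6 = 9
m=3,k=3: total = 9+9 = 18
m=3,k=4: total = 18+12 = 30
m=4,k=1: total = 30+4 = 34
m=4,k=2: total = 34+8 = 42
m=4,k=3: total = 42+12 = 54
m=4,k=4: total = 54+16 = 70
m=4,k=5: total = 70+20 = 90
m=5,k=1: total = 90+5 = 95
m=5,k=2: total = 95+10 = 105
m=5,k=3: total = 105+15 = 120
m=5,k=4: total = 120+20 = 140
m=5,k=5: total = 140+25 = 165
m=5,k=6: total = 165+30 = 195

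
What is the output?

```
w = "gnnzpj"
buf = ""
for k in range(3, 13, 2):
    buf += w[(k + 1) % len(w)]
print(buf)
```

k=3: add w[4]='p' → 'p'
k=5: add w[0]='g' → 'pg'
k=7: add w[2]='n' → 'pgn'
k=9: add w[4]='p' → 'pgnp'
k=11: add w[0]='g' → 'pgnpg'

pgnpg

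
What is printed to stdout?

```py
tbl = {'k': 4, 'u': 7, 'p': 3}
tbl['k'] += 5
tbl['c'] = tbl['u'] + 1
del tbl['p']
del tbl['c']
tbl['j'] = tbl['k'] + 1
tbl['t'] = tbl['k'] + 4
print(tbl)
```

tbl['k'] = 4+5 = 9 → {'k': 9, 'u': 7, 'p': 3}
tbl['c'] = tbl['u']+1 = 8 → {'k': 9, 'u': 7, 'p': 3, 'c': 8}
del 'p' → {'k': 9, 'u': 7, 'c': 8}
del 'c' → {'k': 9, 'u': 7}
tbl['j'] = tbl['k']+1 = 10 → {'k': 9, 'u': 7, 'j': 10}
tbl['t'] = tbl['k']+4 = 13 → {'k': 9, 'u': 7, 'j': 10, 't': 13}

{'k': 9, 'u': 7, 'j': 10, 't': 13}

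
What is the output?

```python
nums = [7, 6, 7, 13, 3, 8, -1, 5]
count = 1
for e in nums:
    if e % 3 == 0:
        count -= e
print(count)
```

e=7: not %3==0
e=6: %3==0, count = 1-6 = -5
e=7: not %3==0
e=13: not %3==0
e=3: %3==0, count = (-5)-3 = -8
e=8: not %3==0
e=-1: not %3==0
e=5: not %3==0

-8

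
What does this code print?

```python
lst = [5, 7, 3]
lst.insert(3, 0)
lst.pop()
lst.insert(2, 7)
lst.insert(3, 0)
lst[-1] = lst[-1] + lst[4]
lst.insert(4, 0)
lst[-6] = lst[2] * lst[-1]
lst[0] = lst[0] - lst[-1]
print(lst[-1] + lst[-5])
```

13

insert 0 at 3 → [5, 7, 3, 0]
pop() removes 0 → [5, 7, 3]
insert 7 at 2 → [5, 7, 7, 3]
insert 0 at 3 → [5, 7, 7, 0, 3]
lst[-1] = lst[-1]+lst[4] = 3+3 = 6 → [5, 7, 7, 0, 6]
insert 0 at 4 → [5, 7, 7, 0, 0, 6]
lst[-6] = lst[2]*lst[-1] = 7*6 = 42 → [42, 7, 7, 0, 0, 6]
lst[0] = lst[0]-lst[-1] = 42-6 = 36 → [36, 7, 7, 0, 0, 6]
lst[-1]+lst[-5] = 6+7 = 13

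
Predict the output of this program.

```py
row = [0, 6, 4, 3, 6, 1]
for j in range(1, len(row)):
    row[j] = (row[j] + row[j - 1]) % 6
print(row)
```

[0, 0, 4, 1, 1, 2]

j=1: row[1] = (6+0)%6 = 0 → [0, 0, 4, 3, 6, 1]
j=2: row[2] = (4+0)%6 = 4 → [0, 0, 4, 3, 6, 1]
j=3: row[3] = (3+4)%6 = 1 → [0, 0, 4, 1, 6, 1]
j=4: row[4] = (6+1)%6 = 1 → [0, 0, 4, 1, 1, 1]
j=5: row[5] = (1+1)%6 = 2 → [0, 0, 4, 1, 1, 2]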